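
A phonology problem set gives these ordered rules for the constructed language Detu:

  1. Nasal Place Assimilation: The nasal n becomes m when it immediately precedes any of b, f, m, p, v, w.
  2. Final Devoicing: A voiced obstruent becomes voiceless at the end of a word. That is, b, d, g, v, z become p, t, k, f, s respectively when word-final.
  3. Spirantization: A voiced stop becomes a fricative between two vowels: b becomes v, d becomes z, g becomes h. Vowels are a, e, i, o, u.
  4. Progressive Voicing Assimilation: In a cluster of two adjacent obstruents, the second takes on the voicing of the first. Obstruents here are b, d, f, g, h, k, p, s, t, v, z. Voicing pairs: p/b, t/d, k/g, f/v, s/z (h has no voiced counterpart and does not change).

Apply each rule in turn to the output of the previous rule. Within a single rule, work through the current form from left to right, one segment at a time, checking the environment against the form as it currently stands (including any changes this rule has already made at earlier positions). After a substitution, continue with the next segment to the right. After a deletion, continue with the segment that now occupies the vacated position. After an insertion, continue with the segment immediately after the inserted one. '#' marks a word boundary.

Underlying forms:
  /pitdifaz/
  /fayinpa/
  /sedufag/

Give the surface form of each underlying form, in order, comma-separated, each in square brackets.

/pitdifaz/:
  1 Nasal Place Assimilation: no change — [pitdifaz]
  2 Final Devoicing: [pitdifaz] → [pitdifas]
  3 Spirantization: no change — [pitdifas]
  4 Progressive Voicing Assimilation: [pitdifas] → [pittifas]
/fayinpa/:
  1 Nasal Place Assimilation: [fayinpa] → [fayimpa]
  2 Final Devoicing: no change — [fayimpa]
  3 Spirantization: no change — [fayimpa]
  4 Progressive Voicing Assimilation: no change — [fayimpa]
/sedufag/:
  1 Nasal Place Assimilation: no change — [sedufag]
  2 Final Devoicing: [sedufag] → [sedufak]
  3 Spirantization: [sedufak] → [sezufak]
  4 Progressive Voicing Assimilation: no change — [sezufak]

[pittifas], [fayimpa], [sezufak]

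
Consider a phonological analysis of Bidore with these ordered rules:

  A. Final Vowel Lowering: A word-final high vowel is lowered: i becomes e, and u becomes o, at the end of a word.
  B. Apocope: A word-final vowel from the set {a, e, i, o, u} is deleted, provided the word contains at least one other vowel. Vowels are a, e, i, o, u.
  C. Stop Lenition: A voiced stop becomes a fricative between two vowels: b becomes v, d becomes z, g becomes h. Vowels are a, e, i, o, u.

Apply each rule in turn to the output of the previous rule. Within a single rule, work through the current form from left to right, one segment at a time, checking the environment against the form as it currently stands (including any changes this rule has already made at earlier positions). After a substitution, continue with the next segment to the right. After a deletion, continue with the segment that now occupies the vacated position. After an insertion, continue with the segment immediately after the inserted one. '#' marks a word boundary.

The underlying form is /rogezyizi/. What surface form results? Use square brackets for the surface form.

A Final Vowel Lowering: [rogezyizi] → [rogezyize]
B Apocope: [rogezyize] → [rogezyiz]
C Stop Lenition: [rogezyiz] → [rohezyiz]

[rohezyiz]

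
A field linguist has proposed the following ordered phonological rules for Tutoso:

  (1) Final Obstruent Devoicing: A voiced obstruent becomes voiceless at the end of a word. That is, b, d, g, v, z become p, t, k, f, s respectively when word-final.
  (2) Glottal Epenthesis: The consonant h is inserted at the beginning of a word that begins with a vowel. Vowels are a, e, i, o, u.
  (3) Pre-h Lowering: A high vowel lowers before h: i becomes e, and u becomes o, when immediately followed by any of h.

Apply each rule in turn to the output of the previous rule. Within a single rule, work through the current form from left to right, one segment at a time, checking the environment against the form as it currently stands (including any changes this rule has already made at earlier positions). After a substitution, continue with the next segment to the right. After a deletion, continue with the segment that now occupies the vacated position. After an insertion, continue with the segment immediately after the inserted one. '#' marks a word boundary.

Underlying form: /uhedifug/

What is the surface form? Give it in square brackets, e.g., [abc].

(1) Final Obstruent Devoicing: [uhedifug] → [uhedifuk]
(2) Glottal Epenthesis: [uhedifuk] → [huhedifuk]
(3) Pre-h Lowering: [huhedifuk] → [hohedifuk]

[hohedifuk]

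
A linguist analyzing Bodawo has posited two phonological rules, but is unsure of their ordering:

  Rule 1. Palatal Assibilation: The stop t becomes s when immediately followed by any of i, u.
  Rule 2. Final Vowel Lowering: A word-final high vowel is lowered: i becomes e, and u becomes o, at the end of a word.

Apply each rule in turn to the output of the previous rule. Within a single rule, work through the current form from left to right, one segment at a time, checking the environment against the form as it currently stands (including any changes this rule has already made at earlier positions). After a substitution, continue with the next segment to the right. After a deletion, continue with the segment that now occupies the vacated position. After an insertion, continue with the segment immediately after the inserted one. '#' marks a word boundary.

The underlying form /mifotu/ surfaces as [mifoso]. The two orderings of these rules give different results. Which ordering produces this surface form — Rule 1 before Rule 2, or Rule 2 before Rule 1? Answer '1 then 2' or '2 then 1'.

Order 1 then 2:
  1 Palatal Assibilation: [mifotu] → [mifosu]
  2 Final Vowel Lowering: [mifosu] → [mifoso]
  result: [mifoso]
Order 2 then 1:
  2 Final Vowel Lowering: [mifotu] → [mifoto]
  1 Palatal Assibilation: no change — [mifoto]
  result: [mifoto]

1 then 2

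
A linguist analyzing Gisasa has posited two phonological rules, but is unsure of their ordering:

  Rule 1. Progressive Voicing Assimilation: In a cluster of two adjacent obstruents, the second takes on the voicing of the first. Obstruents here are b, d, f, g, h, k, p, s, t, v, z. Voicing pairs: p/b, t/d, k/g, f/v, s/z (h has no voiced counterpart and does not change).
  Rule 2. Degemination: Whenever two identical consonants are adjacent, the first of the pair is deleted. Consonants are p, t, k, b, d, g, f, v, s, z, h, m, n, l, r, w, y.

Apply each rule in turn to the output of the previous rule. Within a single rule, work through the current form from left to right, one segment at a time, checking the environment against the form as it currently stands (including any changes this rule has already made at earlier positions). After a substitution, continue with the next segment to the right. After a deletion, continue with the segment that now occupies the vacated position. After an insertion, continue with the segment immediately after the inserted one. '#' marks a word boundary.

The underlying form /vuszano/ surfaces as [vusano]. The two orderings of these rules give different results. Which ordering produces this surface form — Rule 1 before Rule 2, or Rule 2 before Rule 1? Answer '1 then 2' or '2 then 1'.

Order 1 then 2:
  1 Progressive Voicing Assimilation: [vuszano] → [vussano]
  2 Degemination: [vussano] → [vusano]
  result: [vusano]
Order 2 then 1:
  2 Degemination: no change — [vuszano]
  1 Progressive Voicing Assimilation: [vuszano] → [vussano]
  result: [vussano]

1 then 2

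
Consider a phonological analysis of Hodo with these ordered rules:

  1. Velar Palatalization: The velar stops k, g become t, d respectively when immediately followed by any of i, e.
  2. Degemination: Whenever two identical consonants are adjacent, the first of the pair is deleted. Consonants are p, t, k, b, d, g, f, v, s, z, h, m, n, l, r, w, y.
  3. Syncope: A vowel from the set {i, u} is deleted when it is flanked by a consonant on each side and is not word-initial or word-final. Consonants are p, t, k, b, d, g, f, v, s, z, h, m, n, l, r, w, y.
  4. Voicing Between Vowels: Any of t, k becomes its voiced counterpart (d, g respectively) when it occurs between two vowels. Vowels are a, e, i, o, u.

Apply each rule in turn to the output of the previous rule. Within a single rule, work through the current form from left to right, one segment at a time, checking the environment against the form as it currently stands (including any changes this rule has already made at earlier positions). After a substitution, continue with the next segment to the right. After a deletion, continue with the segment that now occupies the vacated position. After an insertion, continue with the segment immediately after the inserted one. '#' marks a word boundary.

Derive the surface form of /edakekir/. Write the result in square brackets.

1 Velar Palatalization: [edakekir] → [edatetir]
2 Degemination: no change — [edatetir]
3 Syncope: [edatetir] → [edatetr]
4 Voicing Between Vowels: [edatetr] → [edadetr]

[edadetr]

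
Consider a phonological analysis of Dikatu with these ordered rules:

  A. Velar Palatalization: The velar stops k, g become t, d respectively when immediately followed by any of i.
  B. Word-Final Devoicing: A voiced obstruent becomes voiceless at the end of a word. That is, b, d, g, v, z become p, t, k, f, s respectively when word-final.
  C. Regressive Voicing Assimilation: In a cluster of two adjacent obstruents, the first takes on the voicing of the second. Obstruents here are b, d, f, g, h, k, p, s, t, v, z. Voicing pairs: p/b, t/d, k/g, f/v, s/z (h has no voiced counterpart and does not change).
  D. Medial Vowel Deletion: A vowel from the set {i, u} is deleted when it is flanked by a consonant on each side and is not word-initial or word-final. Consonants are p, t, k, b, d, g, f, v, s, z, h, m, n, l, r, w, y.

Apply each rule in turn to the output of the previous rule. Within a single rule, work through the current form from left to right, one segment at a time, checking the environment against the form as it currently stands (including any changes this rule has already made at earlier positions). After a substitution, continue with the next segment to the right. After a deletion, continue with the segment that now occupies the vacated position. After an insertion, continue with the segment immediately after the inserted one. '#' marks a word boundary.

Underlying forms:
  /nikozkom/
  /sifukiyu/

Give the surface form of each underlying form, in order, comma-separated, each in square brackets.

/nikozkom/:
  A Velar Palatalization: no change — [nikozkom]
  B Word-Final Devoicing: no change — [nikozkom]
  C Regressive Voicing Assimilation: [nikozkom] → [nikoskom]
  D Medial Vowel Deletion: [nikoskom] → [nkoskom]
/sifukiyu/:
  A Velar Palatalization: [sifukiyu] → [sifutiyu]
  B Word-Final Devoicing: no change — [sifutiyu]
  C Regressive Voicing Assimilation: no change — [sifutiyu]
  D Medial Vowel Deletion: [sifutiyu] → [sftyu]

[nkoskom], [sftyu]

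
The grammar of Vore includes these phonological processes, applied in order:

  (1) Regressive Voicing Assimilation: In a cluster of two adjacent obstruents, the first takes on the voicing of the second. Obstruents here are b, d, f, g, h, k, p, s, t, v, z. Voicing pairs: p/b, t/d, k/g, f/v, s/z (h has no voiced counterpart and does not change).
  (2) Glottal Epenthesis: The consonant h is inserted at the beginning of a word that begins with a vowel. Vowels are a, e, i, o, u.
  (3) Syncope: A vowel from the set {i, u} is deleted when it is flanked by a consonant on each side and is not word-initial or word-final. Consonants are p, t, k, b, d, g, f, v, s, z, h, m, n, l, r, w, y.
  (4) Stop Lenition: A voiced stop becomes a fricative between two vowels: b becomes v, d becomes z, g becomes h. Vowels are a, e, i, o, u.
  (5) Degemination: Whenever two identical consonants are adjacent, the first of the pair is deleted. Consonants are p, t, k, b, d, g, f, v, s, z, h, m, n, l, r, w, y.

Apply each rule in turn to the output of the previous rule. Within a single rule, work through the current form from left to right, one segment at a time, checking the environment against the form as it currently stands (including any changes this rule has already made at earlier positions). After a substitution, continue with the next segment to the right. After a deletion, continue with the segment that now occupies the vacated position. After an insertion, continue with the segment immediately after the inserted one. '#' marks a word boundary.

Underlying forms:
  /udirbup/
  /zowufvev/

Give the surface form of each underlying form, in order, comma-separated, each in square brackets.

/udirbup/:
  (1) Regressive Voicing Assimilation: no change — [udirbup]
  (2) Glottal Epenthesis: [udirbup] → [hudirbup]
  (3) Syncope: [hudirbup] → [hdrbp]
  (4) Stop Lenition: no change — [hdrbp]
  (5) Degemination: no change — [hdrbp]
/zowufvev/:
  (1) Regressive Voicing Assimilation: [zowufvev] → [zowuvvev]
  (2) Glottal Epenthesis: no change — [zowuvvev]
  (3) Syncope: [zowuvvev] → [zowvvev]
  (4) Stop Lenition: no change — [zowvvev]
  (5) Degemination: [zowvvev] → [zowvev]

[hdrbp], [zowvev]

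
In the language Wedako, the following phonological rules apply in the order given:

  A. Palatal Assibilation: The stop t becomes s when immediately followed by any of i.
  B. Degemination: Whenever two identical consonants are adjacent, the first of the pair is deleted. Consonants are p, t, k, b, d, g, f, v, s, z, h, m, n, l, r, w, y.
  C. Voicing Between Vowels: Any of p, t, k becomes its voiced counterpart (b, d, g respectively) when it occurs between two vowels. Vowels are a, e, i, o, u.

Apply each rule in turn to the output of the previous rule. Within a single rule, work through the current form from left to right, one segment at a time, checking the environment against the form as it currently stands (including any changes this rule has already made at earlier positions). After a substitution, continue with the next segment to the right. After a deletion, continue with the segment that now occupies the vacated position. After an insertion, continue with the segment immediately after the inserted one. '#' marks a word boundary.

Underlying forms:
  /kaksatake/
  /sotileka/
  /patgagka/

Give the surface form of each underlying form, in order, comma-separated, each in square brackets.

[kaksadage], [sosilega], [patgagka]

/kaksatake/:
  A Palatal Assibilation: no change — [kaksatake]
  B Degemination: no change — [kaksatake]
  C Voicing Between Vowels: [kaksatake] → [kaksadage]
/sotileka/:
  A Palatal Assibilation: [sotileka] → [sosileka]
  B Degemination: no change — [sosileka]
  C Voicing Between Vowels: [sosileka] → [sosilega]
/patgagka/:
  A Palatal Assibilation: no change — [patgagka]
  B Degemination: no change — [patgagka]
  C Voicing Between Vowels: no change — [patgagka]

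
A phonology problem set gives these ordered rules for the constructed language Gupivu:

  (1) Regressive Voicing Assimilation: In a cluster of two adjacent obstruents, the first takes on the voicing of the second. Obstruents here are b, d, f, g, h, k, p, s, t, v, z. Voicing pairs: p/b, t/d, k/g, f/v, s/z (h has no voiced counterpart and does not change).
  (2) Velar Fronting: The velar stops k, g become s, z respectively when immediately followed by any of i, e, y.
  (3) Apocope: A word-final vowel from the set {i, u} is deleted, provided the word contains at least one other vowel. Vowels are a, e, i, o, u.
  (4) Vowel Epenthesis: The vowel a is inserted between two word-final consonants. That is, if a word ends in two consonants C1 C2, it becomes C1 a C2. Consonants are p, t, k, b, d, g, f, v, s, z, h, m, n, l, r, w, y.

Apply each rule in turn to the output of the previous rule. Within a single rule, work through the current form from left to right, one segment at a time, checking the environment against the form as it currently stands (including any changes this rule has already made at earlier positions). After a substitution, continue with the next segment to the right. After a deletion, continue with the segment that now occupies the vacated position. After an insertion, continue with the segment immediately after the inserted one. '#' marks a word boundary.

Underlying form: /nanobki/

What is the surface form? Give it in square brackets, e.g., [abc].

(1) Regressive Voicing Assimilation: [nanobki] → [nanopki]
(2) Velar Fronting: [nanopki] → [nanopsi]
(3) Apocope: [nanopsi] → [nanops]
(4) Vowel Epenthesis: [nanops] → [nanopas]

[nanopas]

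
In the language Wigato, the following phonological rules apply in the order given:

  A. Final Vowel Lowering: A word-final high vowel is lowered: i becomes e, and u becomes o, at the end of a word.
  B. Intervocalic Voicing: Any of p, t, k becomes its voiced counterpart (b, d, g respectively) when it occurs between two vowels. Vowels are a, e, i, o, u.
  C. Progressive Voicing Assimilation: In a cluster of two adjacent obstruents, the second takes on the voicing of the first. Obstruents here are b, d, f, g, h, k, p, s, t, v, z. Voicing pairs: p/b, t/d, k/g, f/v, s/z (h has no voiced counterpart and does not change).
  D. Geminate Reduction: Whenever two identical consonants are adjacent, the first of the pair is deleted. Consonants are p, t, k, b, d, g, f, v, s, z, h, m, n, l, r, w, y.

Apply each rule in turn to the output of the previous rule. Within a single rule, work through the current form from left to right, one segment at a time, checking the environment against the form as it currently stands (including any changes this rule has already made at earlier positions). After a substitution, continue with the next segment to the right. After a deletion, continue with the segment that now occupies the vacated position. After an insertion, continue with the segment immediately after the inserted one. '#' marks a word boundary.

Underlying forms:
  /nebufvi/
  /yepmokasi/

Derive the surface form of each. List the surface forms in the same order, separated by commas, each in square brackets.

/nebufvi/:
  A Final Vowel Lowering: [nebufvi] → [nebufve]
  B Intervocalic Voicing: no change — [nebufve]
  C Progressive Voicing Assimilation: [nebufve] → [nebuffe]
  D Geminate Reduction: [nebuffe] → [nebufe]
/yepmokasi/:
  A Final Vowel Lowering: [yepmokasi] → [yepmokase]
  B Intervocalic Voicing: [yepmokase] → [yepmogase]
  C Progressive Voicing Assimilation: no change — [yepmogase]
  D Geminate Reduction: no change — [yepmogase]

[nebufe], [yepmogase]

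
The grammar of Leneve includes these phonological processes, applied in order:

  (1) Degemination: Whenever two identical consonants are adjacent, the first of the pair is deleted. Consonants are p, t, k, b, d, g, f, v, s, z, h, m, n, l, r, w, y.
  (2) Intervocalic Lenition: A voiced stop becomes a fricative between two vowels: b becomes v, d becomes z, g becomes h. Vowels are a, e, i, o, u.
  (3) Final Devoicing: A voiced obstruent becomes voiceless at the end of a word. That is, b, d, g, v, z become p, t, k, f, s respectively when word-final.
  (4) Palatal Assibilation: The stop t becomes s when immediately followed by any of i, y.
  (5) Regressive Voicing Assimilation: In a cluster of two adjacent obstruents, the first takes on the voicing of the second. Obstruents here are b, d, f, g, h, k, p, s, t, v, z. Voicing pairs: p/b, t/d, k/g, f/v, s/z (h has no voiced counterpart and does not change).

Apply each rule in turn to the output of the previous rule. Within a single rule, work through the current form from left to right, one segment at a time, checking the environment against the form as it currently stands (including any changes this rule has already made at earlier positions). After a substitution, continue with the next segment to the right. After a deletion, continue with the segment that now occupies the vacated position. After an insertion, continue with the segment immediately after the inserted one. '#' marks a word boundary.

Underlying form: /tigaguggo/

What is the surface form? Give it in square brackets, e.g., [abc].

(1) Degemination: [tigaguggo] → [tigagugo]
(2) Intervocalic Lenition: [tigagugo] → [tihahuho]
(3) Final Devoicing: no change — [tihahuho]
(4) Palatal Assibilation: [tihahuho] → [sihahuho]
(5) Regressive Voicing Assimilation: no change — [sihahuho]

[sihahuho]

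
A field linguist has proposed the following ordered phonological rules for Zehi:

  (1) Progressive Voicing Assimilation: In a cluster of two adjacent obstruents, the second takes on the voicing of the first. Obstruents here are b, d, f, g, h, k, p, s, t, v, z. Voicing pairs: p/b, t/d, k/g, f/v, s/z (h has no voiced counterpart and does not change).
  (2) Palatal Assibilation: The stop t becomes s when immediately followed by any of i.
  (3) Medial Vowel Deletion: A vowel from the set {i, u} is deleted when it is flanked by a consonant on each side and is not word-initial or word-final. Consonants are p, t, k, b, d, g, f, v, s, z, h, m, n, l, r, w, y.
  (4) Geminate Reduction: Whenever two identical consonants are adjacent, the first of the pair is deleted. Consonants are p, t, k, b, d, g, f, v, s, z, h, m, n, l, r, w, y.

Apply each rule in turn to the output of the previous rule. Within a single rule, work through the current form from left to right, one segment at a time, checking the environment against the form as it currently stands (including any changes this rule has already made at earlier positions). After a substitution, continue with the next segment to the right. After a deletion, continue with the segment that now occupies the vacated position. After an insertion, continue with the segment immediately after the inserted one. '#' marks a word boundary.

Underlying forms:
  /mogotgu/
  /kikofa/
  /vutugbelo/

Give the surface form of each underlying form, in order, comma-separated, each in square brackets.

[mogotku], [kofa], [vtgbelo]

/mogotgu/:
  (1) Progressive Voicing Assimilation: [mogotgu] → [mogotku]
  (2) Palatal Assibilation: no change — [mogotku]
  (3) Medial Vowel Deletion: no change — [mogotku]
  (4) Geminate Reduction: no change — [mogotku]
/kikofa/:
  (1) Progressive Voicing Assimilation: no change — [kikofa]
  (2) Palatal Assibilation: no change — [kikofa]
  (3) Medial Vowel Deletion: [kikofa] → [kkofa]
  (4) Geminate Reduction: [kkofa] → [kofa]
/vutugbelo/:
  (1) Progressive Voicing Assimilation: no change — [vutugbelo]
  (2) Palatal Assibilation: no change — [vutugbelo]
  (3) Medial Vowel Deletion: [vutugbelo] → [vtgbelo]
  (4) Geminate Reduction: no change — [vtgbelo]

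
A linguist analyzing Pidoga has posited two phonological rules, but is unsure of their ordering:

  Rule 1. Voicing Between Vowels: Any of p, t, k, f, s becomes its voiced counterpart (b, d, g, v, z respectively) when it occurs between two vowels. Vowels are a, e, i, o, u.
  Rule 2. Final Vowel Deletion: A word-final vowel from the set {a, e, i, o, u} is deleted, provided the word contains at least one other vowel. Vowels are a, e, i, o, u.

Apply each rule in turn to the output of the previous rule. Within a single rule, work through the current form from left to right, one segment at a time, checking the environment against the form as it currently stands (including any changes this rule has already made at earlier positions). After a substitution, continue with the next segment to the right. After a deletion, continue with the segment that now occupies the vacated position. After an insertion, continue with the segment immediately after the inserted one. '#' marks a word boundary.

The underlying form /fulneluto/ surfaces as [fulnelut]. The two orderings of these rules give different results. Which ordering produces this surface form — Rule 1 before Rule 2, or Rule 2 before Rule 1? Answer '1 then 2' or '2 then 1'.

2 then 1

Order 1 then 2:
  1 Voicing Between Vowels: [fulneluto] → [fulneludo]
  2 Final Vowel Deletion: [fulneludo] → [fulnelud]
  result: [fulnelud]
Order 2 then 1:
  2 Final Vowel Deletion: [fulneluto] → [fulnelut]
  1 Voicing Between Vowels: no change — [fulnelut]
  result: [fulnelut]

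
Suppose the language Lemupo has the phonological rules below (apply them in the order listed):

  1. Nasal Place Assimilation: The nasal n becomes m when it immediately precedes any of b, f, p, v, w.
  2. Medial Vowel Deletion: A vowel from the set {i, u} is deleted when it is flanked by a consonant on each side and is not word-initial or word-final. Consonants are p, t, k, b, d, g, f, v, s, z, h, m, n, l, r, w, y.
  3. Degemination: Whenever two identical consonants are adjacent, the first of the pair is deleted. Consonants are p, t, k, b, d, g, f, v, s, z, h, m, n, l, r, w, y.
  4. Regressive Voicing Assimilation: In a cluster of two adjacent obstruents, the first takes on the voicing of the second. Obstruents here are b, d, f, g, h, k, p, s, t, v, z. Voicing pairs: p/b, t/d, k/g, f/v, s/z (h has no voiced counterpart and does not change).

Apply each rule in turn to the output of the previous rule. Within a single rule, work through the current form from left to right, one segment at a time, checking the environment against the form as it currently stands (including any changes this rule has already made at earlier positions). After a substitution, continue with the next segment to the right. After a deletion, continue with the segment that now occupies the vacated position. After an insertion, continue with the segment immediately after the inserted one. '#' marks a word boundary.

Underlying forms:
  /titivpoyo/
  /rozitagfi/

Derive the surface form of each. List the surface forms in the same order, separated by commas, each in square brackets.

/titivpoyo/:
  1 Nasal Place Assimilation: no change — [titivpoyo]
  2 Medial Vowel Deletion: [titivpoyo] → [ttvpoyo]
  3 Degemination: [ttvpoyo] → [tvpoyo]
  4 Regressive Voicing Assimilation: [tvpoyo] → [dfpoyo]
/rozitagfi/:
  1 Nasal Place Assimilation: no change — [rozitagfi]
  2 Medial Vowel Deletion: [rozitagfi] → [roztagfi]
  3 Degemination: no change — [roztagfi]
  4 Regressive Voicing Assimilation: [roztagfi] → [rostakfi]

[dfpoyo], [rostakfi]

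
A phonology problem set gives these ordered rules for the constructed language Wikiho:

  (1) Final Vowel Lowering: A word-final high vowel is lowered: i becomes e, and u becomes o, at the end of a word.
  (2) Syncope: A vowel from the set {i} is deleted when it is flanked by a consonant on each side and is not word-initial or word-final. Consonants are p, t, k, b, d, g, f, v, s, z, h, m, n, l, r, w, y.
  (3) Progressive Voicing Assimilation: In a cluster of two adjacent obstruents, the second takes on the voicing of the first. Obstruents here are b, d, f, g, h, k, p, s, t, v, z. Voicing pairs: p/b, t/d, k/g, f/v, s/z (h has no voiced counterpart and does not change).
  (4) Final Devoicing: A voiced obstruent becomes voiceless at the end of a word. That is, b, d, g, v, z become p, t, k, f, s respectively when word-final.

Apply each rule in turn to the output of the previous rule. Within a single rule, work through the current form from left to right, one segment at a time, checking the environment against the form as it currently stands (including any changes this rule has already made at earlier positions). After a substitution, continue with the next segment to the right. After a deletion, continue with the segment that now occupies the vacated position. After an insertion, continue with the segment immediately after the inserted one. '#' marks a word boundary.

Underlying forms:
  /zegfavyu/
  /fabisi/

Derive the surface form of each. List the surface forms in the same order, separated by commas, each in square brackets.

[zegvavyo], [fabze]

/zegfavyu/:
  (1) Final Vowel Lowering: [zegfavyu] → [zegfavyo]
  (2) Syncope: no change — [zegfavyo]
  (3) Progressive Voicing Assimilation: [zegfavyo] → [zegvavyo]
  (4) Final Devoicing: no change — [zegvavyo]
/fabisi/:
  (1) Final Vowel Lowering: [fabisi] → [fabise]
  (2) Syncope: [fabise] → [fabse]
  (3) Progressive Voicing Assimilation: [fabse] → [fabze]
  (4) Final Devoicing: no change — [fabze]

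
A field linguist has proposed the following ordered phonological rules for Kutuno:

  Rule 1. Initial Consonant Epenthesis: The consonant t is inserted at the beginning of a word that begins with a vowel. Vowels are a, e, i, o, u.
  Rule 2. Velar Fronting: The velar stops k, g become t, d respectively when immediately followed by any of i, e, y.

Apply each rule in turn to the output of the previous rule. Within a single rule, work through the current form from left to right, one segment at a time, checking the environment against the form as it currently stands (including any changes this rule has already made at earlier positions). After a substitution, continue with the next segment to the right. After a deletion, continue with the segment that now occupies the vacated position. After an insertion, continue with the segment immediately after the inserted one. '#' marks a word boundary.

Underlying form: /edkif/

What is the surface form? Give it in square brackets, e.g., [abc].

[tedtif]

Rule 1 Initial Consonant Epenthesis: [edkif] → [tedkif]
Rule 2 Velar Fronting: [tedkif] → [tedtif]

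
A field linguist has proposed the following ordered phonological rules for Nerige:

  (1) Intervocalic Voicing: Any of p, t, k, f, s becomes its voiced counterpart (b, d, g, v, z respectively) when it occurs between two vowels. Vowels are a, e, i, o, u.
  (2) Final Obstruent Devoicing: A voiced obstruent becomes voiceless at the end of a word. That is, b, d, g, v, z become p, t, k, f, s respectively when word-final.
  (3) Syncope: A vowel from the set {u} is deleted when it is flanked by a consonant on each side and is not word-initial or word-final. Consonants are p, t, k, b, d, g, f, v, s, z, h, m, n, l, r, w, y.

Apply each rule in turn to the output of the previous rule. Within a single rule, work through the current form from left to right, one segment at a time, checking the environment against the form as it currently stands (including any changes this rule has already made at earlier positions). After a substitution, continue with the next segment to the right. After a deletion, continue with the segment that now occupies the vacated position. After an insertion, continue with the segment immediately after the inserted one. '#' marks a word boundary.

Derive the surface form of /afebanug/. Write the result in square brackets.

[avebank]

(1) Intervocalic Voicing: [afebanug] → [avebanug]
(2) Final Obstruent Devoicing: [avebanug] → [avebanuk]
(3) Syncope: [avebanuk] → [avebank]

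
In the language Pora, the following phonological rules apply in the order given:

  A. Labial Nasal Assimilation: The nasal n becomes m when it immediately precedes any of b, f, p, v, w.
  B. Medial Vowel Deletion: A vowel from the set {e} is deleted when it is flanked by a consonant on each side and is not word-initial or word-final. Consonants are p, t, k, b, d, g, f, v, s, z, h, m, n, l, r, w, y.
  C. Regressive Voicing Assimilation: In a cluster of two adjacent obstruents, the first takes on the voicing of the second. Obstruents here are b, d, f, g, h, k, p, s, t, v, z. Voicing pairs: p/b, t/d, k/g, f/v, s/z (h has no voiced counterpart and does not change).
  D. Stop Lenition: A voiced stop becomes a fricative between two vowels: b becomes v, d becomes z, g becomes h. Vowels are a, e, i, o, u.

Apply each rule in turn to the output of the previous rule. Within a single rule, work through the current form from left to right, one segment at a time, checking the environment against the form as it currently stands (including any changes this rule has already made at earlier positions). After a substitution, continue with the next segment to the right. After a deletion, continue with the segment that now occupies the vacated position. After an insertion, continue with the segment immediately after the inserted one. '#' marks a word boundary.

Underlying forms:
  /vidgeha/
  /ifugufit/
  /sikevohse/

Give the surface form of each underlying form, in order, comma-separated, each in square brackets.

[vidkha], [ifuhufit], [sigvohse]

/vidgeha/:
  A Labial Nasal Assimilation: no change — [vidgeha]
  B Medial Vowel Deletion: [vidgeha] → [vidgha]
  C Regressive Voicing Assimilation: [vidgha] → [vidkha]
  D Stop Lenition: no change — [vidkha]
/ifugufit/:
  A Labial Nasal Assimilation: no change — [ifugufit]
  B Medial Vowel Deletion: no change — [ifugufit]
  C Regressive Voicing Assimilation: no change — [ifugufit]
  D Stop Lenition: [ifugufit] → [ifuhufit]
/sikevohse/:
  A Labial Nasal Assimilation: no change — [sikevohse]
  B Medial Vowel Deletion: [sikevohse] → [sikvohse]
  C Regressive Voicing Assimilation: [sikvohse] → [sigvohse]
  D Stop Lenition: no change — [sigvohse]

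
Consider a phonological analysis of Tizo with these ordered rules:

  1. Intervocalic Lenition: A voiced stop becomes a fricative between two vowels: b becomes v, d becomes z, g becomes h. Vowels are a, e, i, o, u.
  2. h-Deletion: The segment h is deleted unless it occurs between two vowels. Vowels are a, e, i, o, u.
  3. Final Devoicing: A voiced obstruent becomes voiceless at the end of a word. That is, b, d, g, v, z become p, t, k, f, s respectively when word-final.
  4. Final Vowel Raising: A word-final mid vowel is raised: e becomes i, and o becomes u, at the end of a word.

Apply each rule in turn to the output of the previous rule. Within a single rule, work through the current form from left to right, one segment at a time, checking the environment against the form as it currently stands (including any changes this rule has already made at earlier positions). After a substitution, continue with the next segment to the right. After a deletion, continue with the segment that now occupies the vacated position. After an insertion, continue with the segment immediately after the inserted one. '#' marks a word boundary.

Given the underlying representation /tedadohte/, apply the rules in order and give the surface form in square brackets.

[tezazoti]

1 Intervocalic Lenition: [tedadohte] → [tezazohte]
2 h-Deletion: [tezazohte] → [tezazote]
3 Final Devoicing: no change — [tezazote]
4 Final Vowel Raising: [tezazote] → [tezazoti]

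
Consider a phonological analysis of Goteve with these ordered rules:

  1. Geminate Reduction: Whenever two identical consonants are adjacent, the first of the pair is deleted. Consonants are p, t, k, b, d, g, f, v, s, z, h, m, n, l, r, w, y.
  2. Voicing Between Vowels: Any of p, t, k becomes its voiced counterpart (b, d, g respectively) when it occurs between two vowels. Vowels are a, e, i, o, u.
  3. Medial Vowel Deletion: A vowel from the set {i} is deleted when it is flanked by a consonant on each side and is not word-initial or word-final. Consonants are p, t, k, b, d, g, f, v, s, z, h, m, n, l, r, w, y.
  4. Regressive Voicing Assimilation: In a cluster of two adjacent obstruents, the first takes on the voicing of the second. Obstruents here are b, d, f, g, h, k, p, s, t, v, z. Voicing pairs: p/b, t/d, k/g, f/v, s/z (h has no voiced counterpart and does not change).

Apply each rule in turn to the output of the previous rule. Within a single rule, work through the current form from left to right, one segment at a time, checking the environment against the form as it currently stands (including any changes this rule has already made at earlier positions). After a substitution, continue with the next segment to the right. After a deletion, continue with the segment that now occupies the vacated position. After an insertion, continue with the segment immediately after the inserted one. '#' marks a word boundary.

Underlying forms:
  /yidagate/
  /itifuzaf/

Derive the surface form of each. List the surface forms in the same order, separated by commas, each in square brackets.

/yidagate/:
  1 Geminate Reduction: no change — [yidagate]
  2 Voicing Between Vowels: [yidagate] → [yidagade]
  3 Medial Vowel Deletion: [yidagade] → [ydagade]
  4 Regressive Voicing Assimilation: no change — [ydagade]
/itifuzaf/:
  1 Geminate Reduction: no change — [itifuzaf]
  2 Voicing Between Vowels: [itifuzaf] → [idifuzaf]
  3 Medial Vowel Deletion: [idifuzaf] → [idfuzaf]
  4 Regressive Voicing Assimilation: [idfuzaf] → [itfuzaf]

[ydagade], [itfuzaf]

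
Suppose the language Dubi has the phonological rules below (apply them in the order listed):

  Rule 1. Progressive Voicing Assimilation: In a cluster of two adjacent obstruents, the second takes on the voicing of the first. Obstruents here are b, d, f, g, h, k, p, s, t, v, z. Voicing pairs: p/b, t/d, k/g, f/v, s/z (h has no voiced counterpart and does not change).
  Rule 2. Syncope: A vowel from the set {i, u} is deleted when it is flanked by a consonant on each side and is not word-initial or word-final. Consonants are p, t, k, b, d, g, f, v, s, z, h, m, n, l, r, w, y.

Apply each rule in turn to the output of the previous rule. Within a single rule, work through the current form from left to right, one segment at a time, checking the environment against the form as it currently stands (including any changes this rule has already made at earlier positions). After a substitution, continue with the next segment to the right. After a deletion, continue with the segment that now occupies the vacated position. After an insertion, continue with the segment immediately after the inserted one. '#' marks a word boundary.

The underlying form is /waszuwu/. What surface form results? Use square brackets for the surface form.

Rule 1 Progressive Voicing Assimilation: [waszuwu] → [wassuwu]
Rule 2 Syncope: [wassuwu] → [wasswu]

[wasswu]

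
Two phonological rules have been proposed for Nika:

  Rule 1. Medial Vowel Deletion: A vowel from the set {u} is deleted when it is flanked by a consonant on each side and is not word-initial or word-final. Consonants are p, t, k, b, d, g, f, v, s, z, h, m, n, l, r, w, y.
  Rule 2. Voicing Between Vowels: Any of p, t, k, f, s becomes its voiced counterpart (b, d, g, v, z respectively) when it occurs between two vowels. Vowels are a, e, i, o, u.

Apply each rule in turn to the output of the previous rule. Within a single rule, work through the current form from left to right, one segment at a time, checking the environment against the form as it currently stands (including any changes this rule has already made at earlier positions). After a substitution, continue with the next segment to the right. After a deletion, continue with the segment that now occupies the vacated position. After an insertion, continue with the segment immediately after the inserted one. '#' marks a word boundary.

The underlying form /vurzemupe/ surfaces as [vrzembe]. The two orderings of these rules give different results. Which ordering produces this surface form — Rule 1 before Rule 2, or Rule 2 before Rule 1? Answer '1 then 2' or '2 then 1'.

Order 1 then 2:
  1 Medial Vowel Deletion: [vurzemupe] → [vrzempe]
  2 Voicing Between Vowels: no change — [vrzempe]
  result: [vrzempe]
Order 2 then 1:
  2 Voicing Between Vowels: [vurzemupe] → [vurzemube]
  1 Medial Vowel Deletion: [vurzemube] → [vrzembe]
  result: [vrzembe]

2 then 1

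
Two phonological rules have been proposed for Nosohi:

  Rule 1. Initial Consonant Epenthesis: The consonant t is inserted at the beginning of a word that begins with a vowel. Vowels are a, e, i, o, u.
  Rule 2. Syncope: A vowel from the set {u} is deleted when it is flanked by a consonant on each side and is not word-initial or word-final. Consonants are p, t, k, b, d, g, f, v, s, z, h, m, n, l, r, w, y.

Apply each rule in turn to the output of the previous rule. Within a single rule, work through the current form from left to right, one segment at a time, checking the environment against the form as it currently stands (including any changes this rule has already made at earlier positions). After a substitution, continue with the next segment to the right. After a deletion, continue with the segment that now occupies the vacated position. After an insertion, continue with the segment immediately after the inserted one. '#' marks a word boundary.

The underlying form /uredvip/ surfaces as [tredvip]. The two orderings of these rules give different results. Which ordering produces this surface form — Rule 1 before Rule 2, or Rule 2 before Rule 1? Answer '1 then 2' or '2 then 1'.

1 then 2

Order 1 then 2:
  1 Initial Consonant Epenthesis: [uredvip] → [turedvip]
  2 Syncope: [turedvip] → [tredvip]
  result: [tredvip]
Order 2 then 1:
  2 Syncope: no change — [uredvip]
  1 Initial Consonant Epenthesis: [uredvip] → [turedvip]
  result: [turedvip]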